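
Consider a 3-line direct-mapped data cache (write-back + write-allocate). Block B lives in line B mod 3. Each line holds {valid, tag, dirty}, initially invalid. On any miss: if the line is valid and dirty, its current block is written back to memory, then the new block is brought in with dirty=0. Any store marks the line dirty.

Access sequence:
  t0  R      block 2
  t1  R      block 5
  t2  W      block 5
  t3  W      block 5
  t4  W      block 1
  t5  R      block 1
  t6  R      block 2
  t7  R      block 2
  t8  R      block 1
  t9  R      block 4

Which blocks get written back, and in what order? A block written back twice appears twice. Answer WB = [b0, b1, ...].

0: R B2 → L2 miss [-]
1: R B5 → L2 miss [-]
2: W B5 → L2 hit [D]
3: W B5 → L2 hit [D]
4: W B1 → L1 miss [D]
5: R B1 → L1 hit [D]
6: R B2 → L2 miss wb→B5 [-]
7: R B2 → L2 hit [-]
8: R B1 → L1 hit [D]
9: R B4 → L1 miss wb→B1 [-]

WB = [5, 1]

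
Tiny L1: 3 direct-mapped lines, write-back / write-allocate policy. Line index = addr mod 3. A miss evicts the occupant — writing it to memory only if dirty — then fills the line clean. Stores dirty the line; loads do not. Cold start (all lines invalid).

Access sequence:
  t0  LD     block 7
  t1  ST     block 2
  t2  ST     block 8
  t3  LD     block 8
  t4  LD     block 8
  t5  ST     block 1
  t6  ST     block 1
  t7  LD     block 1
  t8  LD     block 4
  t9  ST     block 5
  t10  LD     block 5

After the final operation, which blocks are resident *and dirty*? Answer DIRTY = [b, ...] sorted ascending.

DIRTY = [5]

  0 | R B7 → L1 miss [-]
  1 | W B2 → L2 miss [D]
  2 | W B8 → L2 miss wb→B2 [D]
  3 | R B8 → L2 hit [D]
  4 | R B8 → L2 hit [D]
  5 | W B1 → L1 miss [D]
  6 | W B1 → L1 hit [D]
  7 | R B1 → L1 hit [D]
  8 | R B4 → L1 miss wb→B1 [-]
  9 | W B5 → L2 miss wb→B8 [D]
  10 | R B5 → L2 hit [D]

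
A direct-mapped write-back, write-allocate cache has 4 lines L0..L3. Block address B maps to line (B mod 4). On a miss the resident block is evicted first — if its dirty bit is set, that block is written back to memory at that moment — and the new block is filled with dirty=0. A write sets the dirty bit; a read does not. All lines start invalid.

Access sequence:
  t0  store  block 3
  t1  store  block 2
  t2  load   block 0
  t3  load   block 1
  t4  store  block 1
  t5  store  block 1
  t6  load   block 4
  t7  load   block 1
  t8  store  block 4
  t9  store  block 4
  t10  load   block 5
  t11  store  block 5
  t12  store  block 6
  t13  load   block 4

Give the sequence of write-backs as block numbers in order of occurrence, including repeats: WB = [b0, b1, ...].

0: W B3 -> L3 miss  d=D]
1: W B2 -> L2 miss  d=D]
2: R B0 -> L0 miss  d=-]
3: R B1 -> L1 miss  d=-]
4: W B1 -> L1 hit  d=D]
5: W B1 -> L1 hit  d=D]
6: R B4 -> L0 miss  d=-]
7: R B1 -> L1 hit  d=D]
8: W B4 -> L0 hit  d=D]
9: W B4 -> L0 hit  d=D]
10: R B5 -> L1 miss wb->B1  d=-]
11: W B5 -> L1 hit  d=D]
12: W B6 -> L2 miss wb->B2  d=D]
13: R B4 -> L0 hit  d=D]

WB = [1, 2]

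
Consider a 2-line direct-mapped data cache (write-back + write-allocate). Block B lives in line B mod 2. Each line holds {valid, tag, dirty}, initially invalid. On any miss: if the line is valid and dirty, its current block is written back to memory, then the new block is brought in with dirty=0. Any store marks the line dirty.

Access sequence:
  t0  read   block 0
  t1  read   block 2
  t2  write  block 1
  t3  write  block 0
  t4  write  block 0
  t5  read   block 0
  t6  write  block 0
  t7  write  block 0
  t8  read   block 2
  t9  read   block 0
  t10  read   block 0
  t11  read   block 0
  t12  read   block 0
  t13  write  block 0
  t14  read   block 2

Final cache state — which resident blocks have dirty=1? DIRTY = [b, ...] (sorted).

  0 | R B0 → L0 miss [-]
  1 | R B2 → L0 miss [-]
  2 | W B1 → L1 miss [D]
  3 | W B0 → L0 miss [D]
  4 | W B0 → L0 hit [D]
  5 | R B0 → L0 hit [D]
  6 | W B0 → L0 hit [D]
  7 | W B0 → L0 hit [D]
  8 | R B2 → L0 miss wb→B0 [-]
  9 | R B0 → L0 miss [-]
  10 | R B0 → L0 hit [-]
  11 | R B0 → L0 hit [-]
  12 | R B0 → L0 hit [-]
  13 | W B0 → L0 hit [D]
  14 | R B2 → L0 miss wb→B0 [-]

DIRTY = [1]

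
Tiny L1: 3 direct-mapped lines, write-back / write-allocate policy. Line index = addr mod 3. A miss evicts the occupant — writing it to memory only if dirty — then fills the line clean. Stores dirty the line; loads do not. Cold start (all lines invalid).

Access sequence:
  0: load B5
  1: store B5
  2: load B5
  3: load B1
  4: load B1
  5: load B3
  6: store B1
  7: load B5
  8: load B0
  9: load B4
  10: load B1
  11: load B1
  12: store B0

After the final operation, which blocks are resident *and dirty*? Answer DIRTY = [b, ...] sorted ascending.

0: R B5 -> L2 miss  d=-]
1: W B5 -> L2 hit  d=D]
2: R B5 -> L2 hit  d=D]
3: R B1 -> L1 miss  d=-]
4: R B1 -> L1 hit  d=-]
5: R B3 -> L0 miss  d=-]
6: W B1 -> L1 hit  d=D]
7: R B5 -> L2 hit  d=D]
8: R B0 -> L0 miss  d=-]
9: R B4 -> L1 miss wb->B1  d=-]
10: R B1 -> L1 miss  d=-]
11: R B1 -> L1 hit  d=-]
12: W B0 -> L0 hit  d=D]

DIRTY = [0, 5]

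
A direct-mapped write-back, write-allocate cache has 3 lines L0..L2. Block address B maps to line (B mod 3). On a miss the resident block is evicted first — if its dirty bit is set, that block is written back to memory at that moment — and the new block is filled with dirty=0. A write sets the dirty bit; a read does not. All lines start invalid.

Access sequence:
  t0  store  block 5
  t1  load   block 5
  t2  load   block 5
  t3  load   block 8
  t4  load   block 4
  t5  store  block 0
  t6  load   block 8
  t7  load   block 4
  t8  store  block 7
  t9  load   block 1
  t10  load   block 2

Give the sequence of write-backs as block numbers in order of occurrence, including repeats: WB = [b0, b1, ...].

0: W B5 -> L2 miss  d=D]
1: R B5 -> L2 hit  d=D]
2: R B5 -> L2 hit  d=D]
3: R B8 -> L2 miss wb->B5  d=-]
4: R B4 -> L1 miss  d=-]
5: W B0 -> L0 miss  d=D]
6: R B8 -> L2 hit  d=-]
7: R B4 -> L1 hit  d=-]
8: W B7 -> L1 miss  d=D]
9: R B1 -> L1 miss wb->B7  d=-]
10: R B2 -> L2 miss  d=-]

WB = [5, 7]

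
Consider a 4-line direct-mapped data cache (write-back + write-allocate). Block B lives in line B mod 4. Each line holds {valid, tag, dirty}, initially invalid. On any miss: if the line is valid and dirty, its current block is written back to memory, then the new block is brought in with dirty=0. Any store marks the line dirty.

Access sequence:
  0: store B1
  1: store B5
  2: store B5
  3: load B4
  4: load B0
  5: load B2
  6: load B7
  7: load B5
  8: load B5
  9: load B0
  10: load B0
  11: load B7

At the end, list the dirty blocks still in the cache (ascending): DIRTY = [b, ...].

DIRTY = [5]

  0 | W B1 → L1 miss [D]
  1 | W B5 → L1 miss wb→B1 [D]
  2 | W B5 → L1 hit [D]
  3 | R B4 → L0 miss [-]
  4 | R B0 → L0 miss [-]
  5 | R B2 → L2 miss [-]
  6 | R B7 → L3 miss [-]
  7 | R B5 → L1 hit [D]
  8 | R B5 → L1 hit [D]
  9 | R B0 → L0 hit [-]
  10 | R B0 → L0 hit [-]
  11 | R B7 → L3 hit [-]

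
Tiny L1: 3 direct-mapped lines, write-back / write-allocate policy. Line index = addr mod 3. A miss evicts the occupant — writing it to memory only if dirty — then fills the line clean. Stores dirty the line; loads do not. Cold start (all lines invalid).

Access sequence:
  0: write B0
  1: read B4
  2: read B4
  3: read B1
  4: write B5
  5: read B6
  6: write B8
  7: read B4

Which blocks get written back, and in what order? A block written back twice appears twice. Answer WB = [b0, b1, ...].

WB = [0, 5]

0: W B0 → L0 miss [D]
1: R B4 → L1 miss [-]
2: R B4 → L1 hit [-]
3: R B1 → L1 miss [-]
4: W B5 → L2 miss [D]
5: R B6 → L0 miss wb→B0 [-]
6: W B8 → L2 miss wb→B5 [D]
7: R B4 → L1 miss [-]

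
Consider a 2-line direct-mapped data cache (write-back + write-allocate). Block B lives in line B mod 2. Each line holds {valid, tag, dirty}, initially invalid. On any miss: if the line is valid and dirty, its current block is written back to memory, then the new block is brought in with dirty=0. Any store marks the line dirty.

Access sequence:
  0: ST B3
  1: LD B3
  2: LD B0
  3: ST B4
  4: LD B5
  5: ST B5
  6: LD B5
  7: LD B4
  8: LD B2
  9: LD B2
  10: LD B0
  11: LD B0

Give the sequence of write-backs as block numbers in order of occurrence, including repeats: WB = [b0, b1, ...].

  0 | W B3 → L1 miss [D]
  1 | R B3 → L1 hit [D]
  2 | R B0 → L0 miss [-]
  3 | W B4 → L0 miss [D]
  4 | R B5 → L1 miss wb→B3 [-]
  5 | W B5 → L1 hit [D]
  6 | R B5 → L1 hit [D]
  7 | R B4 → L0 hit [D]
  8 | R B2 → L0 miss wb→B4 [-]
  9 | R B2 → L0 hit [-]
  10 | R B0 → L0 miss [-]
  11 | R B0 → L0 hit [-]

WB = [3, 4]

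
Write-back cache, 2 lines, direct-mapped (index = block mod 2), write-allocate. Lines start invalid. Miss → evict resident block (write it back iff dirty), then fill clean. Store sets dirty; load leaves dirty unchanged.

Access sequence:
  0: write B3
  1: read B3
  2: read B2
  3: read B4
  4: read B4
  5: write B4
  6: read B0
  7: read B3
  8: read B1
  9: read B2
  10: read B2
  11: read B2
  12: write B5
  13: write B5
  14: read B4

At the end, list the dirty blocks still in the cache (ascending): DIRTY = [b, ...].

0: W B3 → L1 miss [D]
1: R B3 → L1 hit [D]
2: R B2 → L0 miss [-]
3: R B4 → L0 miss [-]
4: R B4 → L0 hit [-]
5: W B4 → L0 hit [D]
6: R B0 → L0 miss wb→B4 [-]
7: R B3 → L1 hit [D]
8: R B1 → L1 miss wb→B3 [-]
9: R B2 → L0 miss [-]
10: R B2 → L0 hit [-]
11: R B2 → L0 hit [-]
12: W B5 → L1 miss [D]
13: W B5 → L1 hit [D]
14: R B4 → L0 miss [-]

DIRTY = [5]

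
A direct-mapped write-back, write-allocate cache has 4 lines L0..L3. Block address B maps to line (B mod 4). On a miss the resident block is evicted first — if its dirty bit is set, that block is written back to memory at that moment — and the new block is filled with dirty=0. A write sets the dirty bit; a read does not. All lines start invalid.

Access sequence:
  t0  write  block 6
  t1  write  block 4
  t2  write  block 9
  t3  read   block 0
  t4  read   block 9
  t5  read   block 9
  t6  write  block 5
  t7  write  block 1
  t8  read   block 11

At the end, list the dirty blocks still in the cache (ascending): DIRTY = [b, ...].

0: W B6 → L2 miss [D]
1: W B4 → L0 miss [D]
2: W B9 → L1 miss [D]
3: R B0 → L0 miss wb→B4 [-]
4: R B9 → L1 hit [D]
5: R B9 → L1 hit [D]
6: W B5 → L1 miss wb→B9 [D]
7: W B1 → L1 miss wb→B5 [D]
8: R B11 → L3 miss [-]

DIRTY = [1, 6]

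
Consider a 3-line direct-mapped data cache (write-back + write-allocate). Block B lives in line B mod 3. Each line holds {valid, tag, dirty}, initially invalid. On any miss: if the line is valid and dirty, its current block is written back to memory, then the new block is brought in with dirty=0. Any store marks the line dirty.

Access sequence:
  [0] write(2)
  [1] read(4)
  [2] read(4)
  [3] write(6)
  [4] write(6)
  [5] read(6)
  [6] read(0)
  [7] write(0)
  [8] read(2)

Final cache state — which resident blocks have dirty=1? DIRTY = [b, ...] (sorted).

DIRTY = [0, 2]

  0 | W B2 → L2 miss [D]
  1 | R B4 → L1 miss [-]
  2 | R B4 → L1 hit [-]
  3 | W B6 → L0 miss [D]
  4 | W B6 → L0 hit [D]
  5 | R B6 → L0 hit [D]
  6 | R B0 → L0 miss wb→B6 [-]
  7 | W B0 → L0 hit [D]
  8 | R B2 → L2 hit [D]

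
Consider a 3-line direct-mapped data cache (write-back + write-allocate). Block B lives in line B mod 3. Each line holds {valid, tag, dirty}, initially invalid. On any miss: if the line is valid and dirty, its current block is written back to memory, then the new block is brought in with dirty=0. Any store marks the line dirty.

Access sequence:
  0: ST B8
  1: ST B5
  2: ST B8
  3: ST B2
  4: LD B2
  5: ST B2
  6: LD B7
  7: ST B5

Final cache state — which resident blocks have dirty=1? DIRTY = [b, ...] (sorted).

DIRTY = [5]

  0 | W B8 → L2 miss [D]
  1 | W B5 → L2 miss wb→B8 [D]
  2 | W B8 → L2 miss wb→B5 [D]
  3 | W B2 → L2 miss wb→B8 [D]
  4 | R B2 → L2 hit [D]
  5 | W B2 → L2 hit [D]
  6 | R B7 → L1 miss [-]
  7 | W B5 → L2 miss wb→B2 [D]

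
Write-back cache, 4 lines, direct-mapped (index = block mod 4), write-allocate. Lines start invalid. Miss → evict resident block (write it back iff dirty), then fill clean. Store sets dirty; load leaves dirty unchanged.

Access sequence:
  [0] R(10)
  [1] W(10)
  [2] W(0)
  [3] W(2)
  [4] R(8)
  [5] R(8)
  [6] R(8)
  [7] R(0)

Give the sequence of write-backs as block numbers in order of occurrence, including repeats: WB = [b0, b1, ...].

0: R B10 → L2 miss [-]
1: W B10 → L2 hit [D]
2: W B0 → L0 miss [D]
3: W B2 → L2 miss wb→B10 [D]
4: R B8 → L0 miss wb→B0 [-]
5: R B8 → L0 hit [-]
6: R B8 → L0 hit [-]
7: R B0 → L0 miss [-]

WB = [10, 0]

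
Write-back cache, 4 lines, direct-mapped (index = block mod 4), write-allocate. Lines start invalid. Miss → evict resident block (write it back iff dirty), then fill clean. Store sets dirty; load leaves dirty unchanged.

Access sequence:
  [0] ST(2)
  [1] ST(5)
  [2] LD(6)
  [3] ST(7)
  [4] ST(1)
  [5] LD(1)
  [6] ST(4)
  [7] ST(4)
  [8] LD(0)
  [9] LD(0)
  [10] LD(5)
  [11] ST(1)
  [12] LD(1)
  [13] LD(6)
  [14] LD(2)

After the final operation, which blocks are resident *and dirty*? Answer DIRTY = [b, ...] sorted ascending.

0: W B2 → L2 miss [D]
1: W B5 → L1 miss [D]
2: R B6 → L2 miss wb→B2 [-]
3: W B7 → L3 miss [D]
4: W B1 → L1 miss wb→B5 [D]
5: R B1 → L1 hit [D]
6: W B4 → L0 miss [D]
7: W B4 → L0 hit [D]
8: R B0 → L0 miss wb→B4 [-]
9: R B0 → L0 hit [-]
10: R B5 → L1 miss wb→B1 [-]
11: W B1 → L1 miss [D]
12: R B1 → L1 hit [D]
13: R B6 → L2 hit [-]
14: R B2 → L2 miss [-]

DIRTY = [1, 7]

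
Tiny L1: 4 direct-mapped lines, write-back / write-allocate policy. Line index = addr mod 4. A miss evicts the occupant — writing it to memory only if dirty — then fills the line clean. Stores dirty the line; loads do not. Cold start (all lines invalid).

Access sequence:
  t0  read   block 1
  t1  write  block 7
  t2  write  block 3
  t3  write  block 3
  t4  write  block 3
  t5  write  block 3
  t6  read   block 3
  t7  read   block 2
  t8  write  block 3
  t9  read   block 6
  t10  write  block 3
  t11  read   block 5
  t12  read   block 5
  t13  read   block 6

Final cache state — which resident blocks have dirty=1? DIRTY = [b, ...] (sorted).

DIRTY = [3]

0: R B1 -> L1 miss  d=-]
1: W B7 -> L3 miss  d=D]
2: W B3 -> L3 miss wb->B7  d=D]
3: W B3 -> L3 hit  d=D]
4: W B3 -> L3 hit  d=D]
5: W B3 -> L3 hit  d=D]
6: R B3 -> L3 hit  d=D]
7: R B2 -> L2 miss  d=-]
8: W B3 -> L3 hit  d=D]
9: R B6 -> L2 miss  d=-]
10: W B3 -> L3 hit  d=D]
11: R B5 -> L1 miss  d=-]
12: R B5 -> L1 hit  d=-]
13: R B6 -> L2 hit  d=-]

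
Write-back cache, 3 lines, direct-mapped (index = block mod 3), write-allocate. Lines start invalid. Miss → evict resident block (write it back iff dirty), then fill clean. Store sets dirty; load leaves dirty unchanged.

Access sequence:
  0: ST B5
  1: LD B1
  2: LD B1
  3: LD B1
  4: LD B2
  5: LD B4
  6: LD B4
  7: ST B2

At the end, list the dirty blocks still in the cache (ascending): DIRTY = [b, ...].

0: W B5 → L2 miss [D]
1: R B1 → L1 miss [-]
2: R B1 → L1 hit [-]
3: R B1 → L1 hit [-]
4: R B2 → L2 miss wb→B5 [-]
5: R B4 → L1 miss [-]
6: R B4 → L1 hit [-]
7: W B2 → L2 hit [D]

DIRTY = [2]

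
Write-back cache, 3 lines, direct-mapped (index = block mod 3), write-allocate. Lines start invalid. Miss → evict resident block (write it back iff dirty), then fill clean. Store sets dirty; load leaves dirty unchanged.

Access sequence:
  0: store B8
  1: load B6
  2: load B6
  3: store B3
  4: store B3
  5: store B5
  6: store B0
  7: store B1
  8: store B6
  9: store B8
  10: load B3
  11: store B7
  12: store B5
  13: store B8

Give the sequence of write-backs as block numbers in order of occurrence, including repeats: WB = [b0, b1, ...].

  0 | W B8 → L2 miss [D]
  1 | R B6 → L0 miss [-]
  2 | R B6 → L0 hit [-]
  3 | W B3 → L0 miss [D]
  4 | W B3 → L0 hit [D]
  5 | W B5 → L2 miss wb→B8 [D]
  6 | W B0 → L0 miss wb→B3 [D]
  7 | W B1 → L1 miss [D]
  8 | W B6 → L0 miss wb→B0 [D]
  9 | W B8 → L2 miss wb→B5 [D]
  10 | R B3 → L0 miss wb→B6 [-]
  11 | W B7 → L1 miss wb→B1 [D]
  12 | W B5 → L2 miss wb→B8 [D]
  13 | W B8 → L2 miss wb→B5 [D]

WB = [8, 3, 0, 5, 6, 1, 8, 5]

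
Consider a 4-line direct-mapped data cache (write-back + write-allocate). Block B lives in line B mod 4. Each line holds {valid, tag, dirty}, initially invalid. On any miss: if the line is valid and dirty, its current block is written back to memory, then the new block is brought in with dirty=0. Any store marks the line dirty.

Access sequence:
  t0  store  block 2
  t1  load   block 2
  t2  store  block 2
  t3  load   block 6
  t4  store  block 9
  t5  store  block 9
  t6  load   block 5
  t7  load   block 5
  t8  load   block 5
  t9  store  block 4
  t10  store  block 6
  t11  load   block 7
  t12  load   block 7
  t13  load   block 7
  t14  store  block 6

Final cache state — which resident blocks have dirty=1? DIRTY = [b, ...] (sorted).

DIRTY = [4, 6]

0: W B2 → L2 miss [D]
1: R B2 → L2 hit [D]
2: W B2 → L2 hit [D]
3: R B6 → L2 miss wb→B2 [-]
4: W B9 → L1 miss [D]
5: W B9 → L1 hit [D]
6: R B5 → L1 miss wb→B9 [-]
7: R B5 → L1 hit [-]
8: R B5 → L1 hit [-]
9: W B4 → L0 miss [D]
10: W B6 → L2 hit [D]
11: R B7 → L3 miss [-]
12: R B7 → L3 hit [-]
13: R B7 → L3 hit [-]
14: W B6 → L2 hit [D]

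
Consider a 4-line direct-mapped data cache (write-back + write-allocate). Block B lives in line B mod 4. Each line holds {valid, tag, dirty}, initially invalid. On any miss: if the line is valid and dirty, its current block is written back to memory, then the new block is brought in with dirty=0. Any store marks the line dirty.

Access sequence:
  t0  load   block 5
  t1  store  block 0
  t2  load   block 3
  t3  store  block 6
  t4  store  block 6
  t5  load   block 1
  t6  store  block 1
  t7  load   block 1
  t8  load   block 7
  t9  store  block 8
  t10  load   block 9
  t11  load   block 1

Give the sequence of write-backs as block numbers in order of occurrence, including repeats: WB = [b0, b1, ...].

WB = [0, 1]

0: R B5 -> L1 miss  d=-]
1: W B0 -> L0 miss  d=D]
2: R B3 -> L3 miss  d=-]
3: W B6 -> L2 miss  d=D]
4: W B6 -> L2 hit  d=D]
5: R B1 -> L1 miss  d=-]
6: W B1 -> L1 hit  d=D]
7: R B1 -> L1 hit  d=D]
8: R B7 -> L3 miss  d=-]
9: W B8 -> L0 miss wb->B0  d=D]
10: R B9 -> L1 miss wb->B1  d=-]
11: R B1 -> L1 miss  d=-]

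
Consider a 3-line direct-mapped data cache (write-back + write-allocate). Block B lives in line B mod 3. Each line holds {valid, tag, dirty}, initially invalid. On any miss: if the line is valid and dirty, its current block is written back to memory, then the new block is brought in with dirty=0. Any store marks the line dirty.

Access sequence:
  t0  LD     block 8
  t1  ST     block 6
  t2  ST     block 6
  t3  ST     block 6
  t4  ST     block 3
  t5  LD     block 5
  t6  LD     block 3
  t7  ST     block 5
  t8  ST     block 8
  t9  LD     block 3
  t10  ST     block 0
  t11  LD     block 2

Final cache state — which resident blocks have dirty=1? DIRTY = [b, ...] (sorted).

  0 | R B8 → L2 miss [-]
  1 | W B6 → L0 miss [D]
  2 | W B6 → L0 hit [D]
  3 | W B6 → L0 hit [D]
  4 | W B3 → L0 miss wb→B6 [D]
  5 | R B5 → L2 miss [-]
  6 | R B3 → L0 hit [D]
  7 | W B5 → L2 hit [D]
  8 | W B8 → L2 miss wb→B5 [D]
  9 | R B3 → L0 hit [D]
  10 | W B0 → L0 miss wb→B3 [D]
  11 | R B2 → L2 miss wb→B8 [-]

DIRTY = [0]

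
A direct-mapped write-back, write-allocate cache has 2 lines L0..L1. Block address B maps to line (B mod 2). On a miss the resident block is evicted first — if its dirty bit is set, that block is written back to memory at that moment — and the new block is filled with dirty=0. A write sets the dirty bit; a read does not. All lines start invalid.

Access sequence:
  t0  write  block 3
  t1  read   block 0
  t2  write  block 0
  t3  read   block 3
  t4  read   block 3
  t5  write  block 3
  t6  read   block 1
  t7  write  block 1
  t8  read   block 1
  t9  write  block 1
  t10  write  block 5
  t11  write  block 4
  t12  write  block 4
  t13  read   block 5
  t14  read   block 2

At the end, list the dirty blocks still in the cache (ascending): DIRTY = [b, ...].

DIRTY = [5]

0: W B3 → L1 miss [D]
1: R B0 → L0 miss [-]
2: W B0 → L0 hit [D]
3: R B3 → L1 hit [D]
4: R B3 → L1 hit [D]
5: W B3 → L1 hit [D]
6: R B1 → L1 miss wb→B3 [-]
7: W B1 → L1 hit [D]
8: R B1 → L1 hit [D]
9: W B1 → L1 hit [D]
10: W B5 → L1 miss wb→B1 [D]
11: W B4 → L0 miss wb→B0 [D]
12: W B4 → L0 hit [D]
13: R B5 → L1 hit [D]
14: R B2 → L0 miss wb→B4 [-]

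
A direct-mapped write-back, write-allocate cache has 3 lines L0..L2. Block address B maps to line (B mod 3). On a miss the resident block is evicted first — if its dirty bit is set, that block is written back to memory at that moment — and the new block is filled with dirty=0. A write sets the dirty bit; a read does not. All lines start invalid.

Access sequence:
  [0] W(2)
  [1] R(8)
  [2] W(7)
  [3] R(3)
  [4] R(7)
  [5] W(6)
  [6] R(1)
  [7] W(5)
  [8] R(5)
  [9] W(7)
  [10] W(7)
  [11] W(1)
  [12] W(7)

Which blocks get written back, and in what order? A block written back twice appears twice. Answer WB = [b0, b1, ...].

WB = [2, 7, 7, 1]

  0 | W B2 → L2 miss [D]
  1 | R B8 → L2 miss wb→B2 [-]
  2 | W B7 → L1 miss [D]
  3 | R B3 → L0 miss [-]
  4 | R B7 → L1 hit [D]
  5 | W B6 → L0 miss [D]
  6 | R B1 → L1 miss wb→B7 [-]
  7 | W B5 → L2 miss [D]
  8 | R B5 → L2 hit [D]
  9 | W B7 → L1 miss [D]
  10 | W B7 → L1 hit [D]
  11 | W B1 → L1 miss wb→B7 [D]
  12 | W B7 → L1 miss wb→B1 [D]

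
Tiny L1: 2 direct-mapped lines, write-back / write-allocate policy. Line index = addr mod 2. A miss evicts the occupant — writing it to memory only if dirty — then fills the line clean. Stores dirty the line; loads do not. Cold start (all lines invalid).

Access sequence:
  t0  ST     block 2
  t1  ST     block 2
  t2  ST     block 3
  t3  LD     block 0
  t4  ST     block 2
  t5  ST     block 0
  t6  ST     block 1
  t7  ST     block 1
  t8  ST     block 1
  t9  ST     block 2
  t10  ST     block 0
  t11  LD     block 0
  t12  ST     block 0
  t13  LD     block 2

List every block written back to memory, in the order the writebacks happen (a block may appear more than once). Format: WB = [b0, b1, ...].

WB = [2, 2, 3, 0, 2, 0]

0: W B2 -> L0 miss  d=D]
1: W B2 -> L0 hit  d=D]
2: W B3 -> L1 miss  d=D]
3: R B0 -> L0 miss wb->B2  d=-]
4: W B2 -> L0 miss  d=D]
5: W B0 -> L0 miss wb->B2  d=D]
6: W B1 -> L1 miss wb->B3  d=D]
7: W B1 -> L1 hit  d=D]
8: W B1 -> L1 hit  d=D]
9: W B2 -> L0 miss wb->B0  d=D]
10: W B0 -> L0 miss wb->B2  d=D]
11: R B0 -> L0 hit  d=D]
12: W B0 -> L0 hit  d=D]
13: R B2 -> L0 miss wb->B0  d=-]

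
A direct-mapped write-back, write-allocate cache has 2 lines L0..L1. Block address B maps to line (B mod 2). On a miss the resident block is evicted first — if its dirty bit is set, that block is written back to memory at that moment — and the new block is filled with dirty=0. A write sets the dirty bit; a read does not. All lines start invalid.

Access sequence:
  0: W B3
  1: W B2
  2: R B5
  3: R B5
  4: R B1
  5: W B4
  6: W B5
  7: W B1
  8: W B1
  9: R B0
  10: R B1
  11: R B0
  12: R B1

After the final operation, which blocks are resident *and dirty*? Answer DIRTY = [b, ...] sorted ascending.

0: W B3 -> L1 miss  d=D]
1: W B2 -> L0 miss  d=D]
2: R B5 -> L1 miss wb->B3  d=-]
3: R B5 -> L1 hit  d=-]
4: R B1 -> L1 miss  d=-]
5: W B4 -> L0 miss wb->B2  d=D]
6: W B5 -> L1 miss  d=D]
7: W B1 -> L1 miss wb->B5  d=D]
8: W B1 -> L1 hit  d=D]
9: R B0 -> L0 miss wb->B4  d=-]
10: R B1 -> L1 hit  d=D]
11: R B0 -> L0 hit  d=-]
12: R B1 -> L1 hit  d=D]

DIRTY = [1]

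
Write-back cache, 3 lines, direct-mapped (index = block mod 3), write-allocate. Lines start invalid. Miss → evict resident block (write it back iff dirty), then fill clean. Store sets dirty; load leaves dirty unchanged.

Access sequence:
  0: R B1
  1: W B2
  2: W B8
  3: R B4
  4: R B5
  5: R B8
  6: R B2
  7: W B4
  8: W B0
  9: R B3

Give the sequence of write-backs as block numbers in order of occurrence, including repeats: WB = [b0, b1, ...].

WB = [2, 8, 0]

  0 | R B1 → L1 miss [-]
  1 | W B2 → L2 miss [D]
  2 | W B8 → L2 miss wb→B2 [D]
  3 | R B4 → L1 miss [-]
  4 | R B5 → L2 miss wb→B8 [-]
  5 | R B8 → L2 miss [-]
  6 | R B2 → L2 miss [-]
  7 | W B4 → L1 hit [D]
  8 | W B0 → L0 miss [D]
  9 | R B3 → L0 miss wb→B0 [-]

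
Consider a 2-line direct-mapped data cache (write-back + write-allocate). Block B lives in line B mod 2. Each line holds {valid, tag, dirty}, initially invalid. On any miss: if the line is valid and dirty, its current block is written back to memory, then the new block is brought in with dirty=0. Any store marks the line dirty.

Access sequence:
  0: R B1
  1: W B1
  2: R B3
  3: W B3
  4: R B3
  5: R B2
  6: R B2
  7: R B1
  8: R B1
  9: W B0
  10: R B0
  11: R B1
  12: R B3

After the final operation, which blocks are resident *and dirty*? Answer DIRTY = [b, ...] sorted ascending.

0: R B1 → L1 miss [-]
1: W B1 → L1 hit [D]
2: R B3 → L1 miss wb→B1 [-]
3: W B3 → L1 hit [D]
4: R B3 → L1 hit [D]
5: R B2 → L0 miss [-]
6: R B2 → L0 hit [-]
7: R B1 → L1 miss wb→B3 [-]
8: R B1 → L1 hit [-]
9: W B0 → L0 miss [D]
10: R B0 → L0 hit [D]
11: R B1 → L1 hit [-]
12: R B3 → L1 miss [-]

DIRTY = [0]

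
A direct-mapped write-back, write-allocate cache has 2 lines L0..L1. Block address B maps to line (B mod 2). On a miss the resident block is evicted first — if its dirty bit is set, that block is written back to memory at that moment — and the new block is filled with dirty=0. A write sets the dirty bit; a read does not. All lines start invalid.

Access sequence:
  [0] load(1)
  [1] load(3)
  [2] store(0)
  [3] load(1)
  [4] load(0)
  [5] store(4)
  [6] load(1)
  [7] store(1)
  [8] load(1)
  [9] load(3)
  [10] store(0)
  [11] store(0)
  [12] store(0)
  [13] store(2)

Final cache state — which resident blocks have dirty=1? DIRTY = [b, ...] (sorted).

0: R B1 → L1 miss [-]
1: R B3 → L1 miss [-]
2: W B0 → L0 miss [D]
3: R B1 → L1 miss [-]
4: R B0 → L0 hit [D]
5: W B4 → L0 miss wb→B0 [D]
6: R B1 → L1 hit [-]
7: W B1 → L1 hit [D]
8: R B1 → L1 hit [D]
9: R B3 → L1 miss wb→B1 [-]
10: W B0 → L0 miss wb→B4 [D]
11: W B0 → L0 hit [D]
12: W B0 → L0 hit [D]
13: W B2 → L0 miss wb→B0 [D]

DIRTY = [2]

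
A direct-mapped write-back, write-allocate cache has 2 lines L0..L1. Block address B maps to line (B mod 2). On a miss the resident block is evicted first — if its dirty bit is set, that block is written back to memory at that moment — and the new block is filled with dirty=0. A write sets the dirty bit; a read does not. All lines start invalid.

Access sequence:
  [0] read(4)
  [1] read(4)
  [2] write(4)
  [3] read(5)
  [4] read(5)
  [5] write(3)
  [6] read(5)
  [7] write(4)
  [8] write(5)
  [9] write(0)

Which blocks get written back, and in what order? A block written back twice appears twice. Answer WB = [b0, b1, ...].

0: R B4 → L0 miss [-]
1: R B4 → L0 hit [-]
2: W B4 → L0 hit [D]
3: R B5 → L1 miss [-]
4: R B5 → L1 hit [-]
5: W B3 → L1 miss [D]
6: R B5 → L1 miss wb→B3 [-]
7: W B4 → L0 hit [D]
8: W B5 → L1 hit [D]
9: W B0 → L0 miss wb→B4 [D]

WB = [3, 4]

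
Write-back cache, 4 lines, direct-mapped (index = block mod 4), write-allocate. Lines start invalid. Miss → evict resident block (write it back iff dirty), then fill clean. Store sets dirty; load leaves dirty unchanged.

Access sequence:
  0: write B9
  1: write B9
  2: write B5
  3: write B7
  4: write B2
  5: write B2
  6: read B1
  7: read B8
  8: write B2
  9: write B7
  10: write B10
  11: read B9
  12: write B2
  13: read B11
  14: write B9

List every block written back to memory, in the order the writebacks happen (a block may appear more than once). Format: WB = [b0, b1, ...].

0: W B9 -> L1 miss  d=D]
1: W B9 -> L1 hit  d=D]
2: W B5 -> L1 miss wb->B9  d=D]
3: W B7 -> L3 miss  d=D]
4: W B2 -> L2 miss  d=D]
5: W B2 -> L2 hit  d=D]
6: R B1 -> L1 miss wb->B5  d=-]
7: R B8 -> L0 miss  d=-]
8: W B2 -> L2 hit  d=D]
9: W B7 -> L3 hit  d=D]
10: W B10 -> L2 miss wb->B2  d=D]
11: R B9 -> L1 miss  d=-]
12: W B2 -> L2 miss wb->B10  d=D]
13: R B11 -> L3 miss wb->B7  d=-]
14: W B9 -> L1 hit  d=D]

WB = [9, 5, 2, 10, 7]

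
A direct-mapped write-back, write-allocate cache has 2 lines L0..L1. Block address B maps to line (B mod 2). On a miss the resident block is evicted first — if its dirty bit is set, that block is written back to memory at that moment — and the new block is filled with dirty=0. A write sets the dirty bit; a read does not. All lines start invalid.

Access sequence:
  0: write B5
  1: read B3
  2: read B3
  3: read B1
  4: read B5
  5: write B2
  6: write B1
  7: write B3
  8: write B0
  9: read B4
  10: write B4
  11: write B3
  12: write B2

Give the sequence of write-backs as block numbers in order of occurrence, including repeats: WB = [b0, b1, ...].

0: W B5 -> L1 miss  d=D]
1: R B3 -> L1 miss wb->B5  d=-]
2: R B3 -> L1 hit  d=-]
3: R B1 -> L1 miss  d=-]
4: R B5 -> L1 miss  d=-]
5: W B2 -> L0 miss  d=D]
6: W B1 -> L1 miss  d=D]
7: W B3 -> L1 miss wb->B1  d=D]
8: W B0 -> L0 miss wb->B2  d=D]
9: R B4 -> L0 miss wb->B0  d=-]
10: W B4 -> L0 hit  d=D]
11: W B3 -> L1 hit  d=D]
12: W B2 -> L0 miss wb->B4  d=D]

WB = [5, 1, 2, 0, 4]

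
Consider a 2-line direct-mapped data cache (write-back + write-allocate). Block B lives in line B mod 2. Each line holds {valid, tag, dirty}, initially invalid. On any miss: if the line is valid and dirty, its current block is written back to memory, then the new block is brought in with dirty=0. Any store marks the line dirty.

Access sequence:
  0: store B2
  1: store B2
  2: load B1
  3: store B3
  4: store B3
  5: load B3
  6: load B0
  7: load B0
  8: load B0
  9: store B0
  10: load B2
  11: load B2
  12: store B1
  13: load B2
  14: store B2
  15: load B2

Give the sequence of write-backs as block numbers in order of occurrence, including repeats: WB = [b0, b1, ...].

  0 | W B2 → L0 miss [D]
  1 | W B2 → L0 hit [D]
  2 | R B1 → L1 miss [-]
  3 | W B3 → L1 miss [D]
  4 | W B3 → L1 hit [D]
  5 | R B3 → L1 hit [D]
  6 | R B0 → L0 miss wb→B2 [-]
  7 | R B0 → L0 hit [-]
  8 | R B0 → L0 hit [-]
  9 | W B0 → L0 hit [D]
  10 | R B2 → L0 miss wb→B0 [-]
  11 | R B2 → L0 hit [-]
  12 | W B1 → L1 miss wb→B3 [D]
  13 | R B2 → L0 hit [-]
  14 | W B2 → L0 hit [D]
  15 | R B2 → L0 hit [D]

WB = [2, 0, 3]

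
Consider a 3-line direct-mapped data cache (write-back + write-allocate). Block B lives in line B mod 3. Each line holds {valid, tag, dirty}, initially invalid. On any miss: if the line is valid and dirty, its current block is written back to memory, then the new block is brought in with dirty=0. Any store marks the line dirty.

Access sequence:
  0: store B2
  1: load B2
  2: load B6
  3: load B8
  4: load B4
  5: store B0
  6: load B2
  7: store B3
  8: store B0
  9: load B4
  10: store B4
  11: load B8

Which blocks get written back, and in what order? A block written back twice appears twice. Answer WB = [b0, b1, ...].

  0 | W B2 → L2 miss [D]
  1 | R B2 → L2 hit [D]
  2 | R B6 → L0 miss [-]
  3 | R B8 → L2 miss wb→B2 [-]
  4 | R B4 → L1 miss [-]
  5 | W B0 → L0 miss [D]
  6 | R B2 → L2 miss [-]
  7 | W B3 → L0 miss wb→B0 [D]
  8 | W B0 → L0 miss wb→B3 [D]
  9 | R B4 → L1 hit [-]
  10 | W B4 → L1 hit [D]
  11 | R B8 → L2 miss [-]

WB = [2, 0, 3]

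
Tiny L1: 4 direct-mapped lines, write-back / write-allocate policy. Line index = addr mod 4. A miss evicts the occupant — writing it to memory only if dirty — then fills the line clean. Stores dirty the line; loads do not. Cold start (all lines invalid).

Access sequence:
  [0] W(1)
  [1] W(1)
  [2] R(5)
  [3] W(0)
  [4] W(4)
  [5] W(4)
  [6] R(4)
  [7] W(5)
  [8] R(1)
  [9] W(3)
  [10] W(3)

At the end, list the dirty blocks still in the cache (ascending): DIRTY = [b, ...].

0: W B1 → L1 miss [D]
1: W B1 → L1 hit [D]
2: R B5 → L1 miss wb→B1 [-]
3: W B0 → L0 miss [D]
4: W B4 → L0 miss wb→B0 [D]
5: W B4 → L0 hit [D]
6: R B4 → L0 hit [D]
7: W B5 → L1 hit [D]
8: R B1 → L1 miss wb→B5 [-]
9: W B3 → L3 miss [D]
10: W B3 → L3 hit [D]

DIRTY = [3, 4]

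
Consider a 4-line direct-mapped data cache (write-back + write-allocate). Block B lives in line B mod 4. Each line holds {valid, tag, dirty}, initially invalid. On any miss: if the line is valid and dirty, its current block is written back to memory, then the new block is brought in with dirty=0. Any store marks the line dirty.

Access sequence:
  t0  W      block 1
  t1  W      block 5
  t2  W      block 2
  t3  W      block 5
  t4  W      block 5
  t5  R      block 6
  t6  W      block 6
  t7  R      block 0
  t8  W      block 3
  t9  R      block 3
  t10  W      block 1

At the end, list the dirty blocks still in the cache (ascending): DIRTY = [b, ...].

DIRTY = [1, 3, 6]

0: W B1 -> L1 miss  d=D]
1: W B5 -> L1 miss wb->B1  d=D]
2: W B2 -> L2 miss  d=D]
3: W B5 -> L1 hit  d=D]
4: W B5 -> L1 hit  d=D]
5: R B6 -> L2 miss wb->B2  d=-]
6: W B6 -> L2 hit  d=D]
7: R B0 -> L0 miss  d=-]
8: W B3 -> L3 miss  d=D]
9: R B3 -> L3 hit  d=D]
10: W B1 -> L1 miss wb->B5  d=D]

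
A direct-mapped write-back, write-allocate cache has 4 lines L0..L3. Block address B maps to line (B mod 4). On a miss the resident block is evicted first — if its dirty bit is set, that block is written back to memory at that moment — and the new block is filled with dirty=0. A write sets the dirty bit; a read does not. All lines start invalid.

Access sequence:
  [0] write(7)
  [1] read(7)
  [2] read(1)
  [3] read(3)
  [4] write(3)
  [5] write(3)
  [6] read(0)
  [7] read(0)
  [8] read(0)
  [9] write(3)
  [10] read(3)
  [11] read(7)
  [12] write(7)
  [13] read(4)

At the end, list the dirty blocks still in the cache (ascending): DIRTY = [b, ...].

DIRTY = [7]

0: W B7 -> L3 miss  d=D]
1: R B7 -> L3 hit  d=D]
2: R B1 -> L1 miss  d=-]
3: R B3 -> L3 miss wb->B7  d=-]
4: W B3 -> L3 hit  d=D]
5: W B3 -> L3 hit  d=D]
6: R B0 -> L0 miss  d=-]
7: R B0 -> L0 hit  d=-]
8: R B0 -> L0 hit  d=-]
9: W B3 -> L3 hit  d=D]
10: R B3 -> L3 hit  d=D]
11: R B7 -> L3 miss wb->B3  d=-]
12: W B7 -> L3 hit  d=D]
13: R B4 -> L0 miss  d=-]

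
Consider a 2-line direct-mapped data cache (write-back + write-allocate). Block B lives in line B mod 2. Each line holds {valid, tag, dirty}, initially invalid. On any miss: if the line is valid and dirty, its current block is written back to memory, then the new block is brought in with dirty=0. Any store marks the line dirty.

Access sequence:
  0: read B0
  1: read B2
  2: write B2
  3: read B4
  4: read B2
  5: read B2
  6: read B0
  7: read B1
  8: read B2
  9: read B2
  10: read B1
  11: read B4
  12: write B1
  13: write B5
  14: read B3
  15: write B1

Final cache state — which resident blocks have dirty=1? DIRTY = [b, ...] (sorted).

DIRTY = [1]

0: R B0 -> L0 miss  d=-]
1: R B2 -> L0 miss  d=-]
2: W B2 -> L0 hit  d=D]
3: R B4 -> L0 miss wb->B2  d=-]
4: R B2 -> L0 miss  d=-]
5: R B2 -> L0 hit  d=-]
6: R B0 -> L0 miss  d=-]
7: R B1 -> L1 miss  d=-]
8: R B2 -> L0 miss  d=-]
9: R B2 -> L0 hit  d=-]
10: R B1 -> L1 hit  d=-]
11: R B4 -> L0 miss  d=-]
12: W B1 -> L1 hit  d=D]
13: W B5 -> L1 miss wb->B1  d=D]
14: R B3 -> L1 miss wb->B5  d=-]
15: W B1 -> L1 miss  d=D]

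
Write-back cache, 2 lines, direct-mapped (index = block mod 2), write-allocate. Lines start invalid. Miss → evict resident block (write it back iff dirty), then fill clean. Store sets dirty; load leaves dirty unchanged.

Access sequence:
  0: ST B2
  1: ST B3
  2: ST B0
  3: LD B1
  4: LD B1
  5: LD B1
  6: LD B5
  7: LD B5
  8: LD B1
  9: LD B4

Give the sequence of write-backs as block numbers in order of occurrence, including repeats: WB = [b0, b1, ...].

WB = [2, 3, 0]

  0 | W B2 → L0 miss [D]
  1 | W B3 → L1 miss [D]
  2 | W B0 → L0 miss wb→B2 [D]
  3 | R B1 → L1 miss wb→B3 [-]
  4 | R B1 → L1 hit [-]
  5 | R B1 → L1 hit [-]
  6 | R B5 → L1 miss [-]
  7 | R B5 → L1 hit [-]
  8 | R B1 → L1 miss [-]
  9 | R B4 → L0 miss wb→B0 [-]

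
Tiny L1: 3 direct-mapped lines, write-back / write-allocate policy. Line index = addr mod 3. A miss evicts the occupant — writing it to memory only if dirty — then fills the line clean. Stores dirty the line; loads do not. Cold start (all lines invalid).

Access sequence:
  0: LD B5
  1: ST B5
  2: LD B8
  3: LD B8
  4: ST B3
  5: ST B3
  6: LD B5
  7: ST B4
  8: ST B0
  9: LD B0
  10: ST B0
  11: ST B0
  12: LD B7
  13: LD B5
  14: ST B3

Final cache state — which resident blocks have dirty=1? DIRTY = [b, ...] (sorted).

  0 | R B5 → L2 miss [-]
  1 | W B5 → L2 hit [D]
  2 | R B8 → L2 miss wb→B5 [-]
  3 | R B8 → L2 hit [-]
  4 | W B3 → L0 miss [D]
  5 | W B3 → L0 hit [D]
  6 | R B5 → L2 miss [-]
  7 | W B4 → L1 miss [D]
  8 | W B0 → L0 miss wb→B3 [D]
  9 | R B0 → L0 hit [D]
  10 | W B0 → L0 hit [D]
  11 | W B0 → L0 hit [D]
  12 | R B7 → L1 miss wb→B4 [-]
  13 | R B5 → L2 hit [-]
  14 | W B3 → L0 miss wb→B0 [D]

DIRTY = [3]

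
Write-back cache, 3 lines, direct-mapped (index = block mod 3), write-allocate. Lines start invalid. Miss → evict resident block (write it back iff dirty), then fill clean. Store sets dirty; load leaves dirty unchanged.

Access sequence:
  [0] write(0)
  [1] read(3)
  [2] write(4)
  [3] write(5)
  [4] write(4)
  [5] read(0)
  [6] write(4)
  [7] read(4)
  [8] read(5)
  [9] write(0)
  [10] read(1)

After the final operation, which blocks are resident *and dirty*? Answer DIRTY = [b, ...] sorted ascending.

DIRTY = [0, 5]

0: W B0 → L0 miss [D]
1: R B3 → L0 miss wb→B0 [-]
2: W B4 → L1 miss [D]
3: W B5 → L2 miss [D]
4: W B4 → L1 hit [D]
5: R B0 → L0 miss [-]
6: W B4 → L1 hit [D]
7: R B4 → L1 hit [D]
8: R B5 → L2 hit [D]
9: W B0 → L0 hit [D]
10: R B1 → L1 miss wb→B4 [-]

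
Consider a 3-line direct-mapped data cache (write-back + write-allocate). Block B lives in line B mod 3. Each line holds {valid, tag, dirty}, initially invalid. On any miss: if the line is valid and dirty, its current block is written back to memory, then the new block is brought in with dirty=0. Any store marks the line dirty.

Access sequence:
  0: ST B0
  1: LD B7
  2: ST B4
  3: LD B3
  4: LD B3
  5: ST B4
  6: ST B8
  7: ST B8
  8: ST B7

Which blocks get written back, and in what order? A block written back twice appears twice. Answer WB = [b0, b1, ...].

  0 | W B0 → L0 miss [D]
  1 | R B7 → L1 miss [-]
  2 | W B4 → L1 miss [D]
  3 | R B3 → L0 miss wb→B0 [-]
  4 | R B3 → L0 hit [-]
  5 | W B4 → L1 hit [D]
  6 | W B8 → L2 miss [D]
  7 | W B8 → L2 hit [D]
  8 | W B7 → L1 miss wb→B4 [D]

WB = [0, 4]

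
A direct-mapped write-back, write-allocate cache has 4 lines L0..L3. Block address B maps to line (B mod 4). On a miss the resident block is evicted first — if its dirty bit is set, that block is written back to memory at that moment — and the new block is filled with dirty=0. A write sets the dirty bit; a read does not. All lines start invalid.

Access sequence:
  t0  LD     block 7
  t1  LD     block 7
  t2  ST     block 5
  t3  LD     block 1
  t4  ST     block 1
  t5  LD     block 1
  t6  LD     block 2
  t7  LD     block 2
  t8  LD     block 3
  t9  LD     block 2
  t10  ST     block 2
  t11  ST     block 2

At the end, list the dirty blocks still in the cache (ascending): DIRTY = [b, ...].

0: R B7 → L3 miss [-]
1: R B7 → L3 hit [-]
2: W B5 → L1 miss [D]
3: R B1 → L1 miss wb→B5 [-]
4: W B1 → L1 hit [D]
5: R B1 → L1 hit [D]
6: R B2 → L2 miss [-]
7: R B2 → L2 hit [-]
8: R B3 → L3 miss [-]
9: R B2 → L2 hit [-]
10: W B2 → L2 hit [D]
11: W B2 → L2 hit [D]

DIRTY = [1, 2]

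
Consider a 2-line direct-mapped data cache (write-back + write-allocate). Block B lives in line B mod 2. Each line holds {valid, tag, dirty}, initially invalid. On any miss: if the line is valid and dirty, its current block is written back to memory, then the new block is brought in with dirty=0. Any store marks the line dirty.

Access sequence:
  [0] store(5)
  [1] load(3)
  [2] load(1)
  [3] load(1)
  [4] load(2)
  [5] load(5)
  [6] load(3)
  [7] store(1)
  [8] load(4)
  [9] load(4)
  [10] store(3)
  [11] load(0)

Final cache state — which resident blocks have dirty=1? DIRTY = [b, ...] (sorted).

0: W B5 → L1 miss [D]
1: R B3 → L1 miss wb→B5 [-]
2: R B1 → L1 miss [-]
3: R B1 → L1 hit [-]
4: R B2 → L0 miss [-]
5: R B5 → L1 miss [-]
6: R B3 → L1 miss [-]
7: W B1 → L1 miss [D]
8: R B4 → L0 miss [-]
9: R B4 → L0 hit [-]
10: W B3 → L1 miss wb→B1 [D]
11: R B0 → L0 miss [-]

DIRTY = [3]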